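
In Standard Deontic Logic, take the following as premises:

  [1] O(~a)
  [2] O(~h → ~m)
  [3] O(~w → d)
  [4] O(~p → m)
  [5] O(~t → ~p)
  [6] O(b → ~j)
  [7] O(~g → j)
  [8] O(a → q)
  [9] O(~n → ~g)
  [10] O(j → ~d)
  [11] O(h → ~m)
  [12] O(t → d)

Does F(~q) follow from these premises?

No

Premise 8 is O(a → q), but O(a) is not derivable from the premises, so it does not yield O(q).
No other premise forces O(q). An ideal world satisfying every premise can still have ~q true, so F(~q) is not derivable.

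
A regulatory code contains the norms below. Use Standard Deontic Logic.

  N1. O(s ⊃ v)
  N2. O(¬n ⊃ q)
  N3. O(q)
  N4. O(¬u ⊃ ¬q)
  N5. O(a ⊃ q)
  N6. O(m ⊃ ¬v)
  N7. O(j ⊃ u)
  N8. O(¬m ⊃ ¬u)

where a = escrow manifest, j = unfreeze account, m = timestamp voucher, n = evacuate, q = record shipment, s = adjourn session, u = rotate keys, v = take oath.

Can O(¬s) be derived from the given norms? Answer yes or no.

Yes

From premise 3 we have O(q).
Premise 4 is O(¬u ⊃ ¬q); contrapositively O(q ⊃ u). Since O(q) holds, K gives O(u).
The contrapositive of premise 8 (O(¬m ⊃ ¬u)) is O(u ⊃ m), and O(u) is already established, so O(m).
From O(m) and premise 6, O(m ⊃ ¬v), we obtain O(¬v).
The contrapositive of premise 1 (O(s ⊃ v)) is O(¬v ⊃ ¬s), and O(¬v) is already established, so O(¬s).
Premises 2, 5, 7 do not contribute to this derivation.
So O(¬s) follows.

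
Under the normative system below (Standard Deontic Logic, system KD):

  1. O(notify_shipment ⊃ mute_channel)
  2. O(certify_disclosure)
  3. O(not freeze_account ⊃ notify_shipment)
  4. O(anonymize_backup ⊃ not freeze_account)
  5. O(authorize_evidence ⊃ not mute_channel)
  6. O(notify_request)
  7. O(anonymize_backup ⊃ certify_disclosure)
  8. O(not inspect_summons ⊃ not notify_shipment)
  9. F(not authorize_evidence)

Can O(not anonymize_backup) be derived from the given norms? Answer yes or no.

F(not authorize_evidence) at premise 9 means O(authorize_evidence).
Premise 5 is O(authorize_evidence ⊃ not mute_channel); since O(authorize_evidence), deontic closure gives O(not mute_channel).
Premise 1, O(notify_shipment ⊃ mute_channel), contraposes to O(not mute_channel ⊃ not notify_shipment); with O(not mute_channel) we get O(not notify_shipment).
Premise 3 is O(not freeze_account ⊃ notify_shipment); contrapositively O(not notify_shipment ⊃ freeze_account). Since O(not notify_shipment) holds, K gives O(freeze_account).
Premise 4 is O(anonymize_backup ⊃ not freeze_account); contrapositively O(freeze_account ⊃ not anonymize_backup). Since O(freeze_account) holds, K gives O(not anonymize_backup).
Premises 2, 6, 7, 8 do not contribute to this derivation.
So O(not anonymize_backup) follows.

Yes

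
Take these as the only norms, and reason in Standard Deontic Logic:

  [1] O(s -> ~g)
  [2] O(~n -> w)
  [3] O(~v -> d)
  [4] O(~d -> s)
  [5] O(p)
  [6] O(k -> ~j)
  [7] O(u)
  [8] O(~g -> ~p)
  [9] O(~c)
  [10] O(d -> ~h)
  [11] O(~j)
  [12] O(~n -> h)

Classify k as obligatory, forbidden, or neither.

Premise 6 is O(k -> ~j); even if O(~j) held, inferring O(k) would be affirming the consequent — invalid.
No premise or chain of K-axiom applications forces O(k), and none forces O(~k). So k is neither obligatory nor forbidden under these norms.

Neither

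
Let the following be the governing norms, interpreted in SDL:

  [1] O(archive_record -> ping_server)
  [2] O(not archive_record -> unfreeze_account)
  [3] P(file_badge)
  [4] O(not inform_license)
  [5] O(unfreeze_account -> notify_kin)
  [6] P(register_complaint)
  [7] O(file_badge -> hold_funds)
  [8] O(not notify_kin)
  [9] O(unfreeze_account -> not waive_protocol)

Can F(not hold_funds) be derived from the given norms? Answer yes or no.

No

Premise 7 is O(file_badge -> hold_funds), but O(file_badge) is not derivable from the premises (the permission P(file_badge) asserts only not O(not file_badge), not O(file_badge)), so it does not yield O(hold_funds).
No other premise forces O(hold_funds). An ideal world satisfying every premise can still have not hold_funds true, so F(not hold_funds) is not derivable.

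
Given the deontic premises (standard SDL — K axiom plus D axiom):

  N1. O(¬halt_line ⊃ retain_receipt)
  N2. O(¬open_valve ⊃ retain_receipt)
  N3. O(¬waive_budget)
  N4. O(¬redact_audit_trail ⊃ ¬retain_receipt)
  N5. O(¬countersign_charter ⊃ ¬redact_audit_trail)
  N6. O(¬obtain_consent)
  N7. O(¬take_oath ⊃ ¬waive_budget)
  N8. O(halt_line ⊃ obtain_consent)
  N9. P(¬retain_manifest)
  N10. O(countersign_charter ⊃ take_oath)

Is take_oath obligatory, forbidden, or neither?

Obligatory

Premise 6 states O(¬obtain_consent) outright.
Premise 8, O(halt_line ⊃ obtain_consent), contraposes to O(¬obtain_consent ⊃ ¬halt_line); with O(¬obtain_consent) we get O(¬halt_line).
Premise 1 is O(¬halt_line ⊃ retain_receipt); since O(¬halt_line), deontic closure gives O(retain_receipt).
Premise 4 is O(¬redact_audit_trail ⊃ ¬retain_receipt); contrapositively O(retain_receipt ⊃ redact_audit_trail). Since O(retain_receipt) holds, K gives O(redact_audit_trail).
The contrapositive of premise 5 (O(¬countersign_charter ⊃ ¬redact_audit_trail)) is O(redact_audit_trail ⊃ countersign_charter), and O(redact_audit_trail) is already established, so O(countersign_charter).
With premise 10, O(countersign_charter ⊃ take_oath), the K-axiom yields O(take_oath).
Premises 2, 3, 7, 9 do not contribute to this derivation.
Hence take_oath is obligatory.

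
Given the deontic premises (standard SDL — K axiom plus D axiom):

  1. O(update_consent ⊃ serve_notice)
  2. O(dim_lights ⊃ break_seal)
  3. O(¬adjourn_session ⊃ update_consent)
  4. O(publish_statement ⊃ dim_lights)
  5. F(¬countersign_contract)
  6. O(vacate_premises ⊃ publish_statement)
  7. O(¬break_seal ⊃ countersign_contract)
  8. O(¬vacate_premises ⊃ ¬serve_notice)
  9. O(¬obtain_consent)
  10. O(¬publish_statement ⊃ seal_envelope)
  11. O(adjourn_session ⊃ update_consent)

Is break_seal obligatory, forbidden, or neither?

Obligatory

Premises 3 and 11 cover both cases: O(¬adjourn_session ⊃ update_consent) and O(adjourn_session ⊃ update_consent). Since ¬adjourn_session ∨ adjourn_session is a tautology, O(update_consent) follows.
With premise 1, O(update_consent ⊃ serve_notice), the K-axiom yields O(serve_notice).
Premise 8 is O(¬vacate_premises ⊃ ¬serve_notice); contrapositively O(serve_notice ⊃ vacate_premises). Since O(serve_notice) holds, K gives O(vacate_premises).
Applying K to premise 6 (O(vacate_premises ⊃ publish_statement)) and O(vacate_premises) yields O(publish_statement).
With premise 4, O(publish_statement ⊃ dim_lights), the K-axiom yields O(dim_lights).
Applying K to premise 2 (O(dim_lights ⊃ break_seal)) and O(dim_lights) yields O(break_seal).
Premises 5, 7, 9, 10 do not contribute to this derivation.
Hence break_seal is obligatory.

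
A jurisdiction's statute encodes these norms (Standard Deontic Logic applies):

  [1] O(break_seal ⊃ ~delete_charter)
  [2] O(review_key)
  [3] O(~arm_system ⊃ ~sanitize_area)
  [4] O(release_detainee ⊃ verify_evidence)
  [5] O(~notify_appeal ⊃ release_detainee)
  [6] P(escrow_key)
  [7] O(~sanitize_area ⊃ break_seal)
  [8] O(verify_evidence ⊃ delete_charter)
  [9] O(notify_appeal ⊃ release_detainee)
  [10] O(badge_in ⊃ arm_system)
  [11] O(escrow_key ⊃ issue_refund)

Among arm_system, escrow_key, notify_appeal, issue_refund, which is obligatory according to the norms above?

arm_system

Premises 5 and 9 are O(~notify_appeal ⊃ release_detainee) and O(notify_appeal ⊃ release_detainee); every ideal world satisfies ~notify_appeal or notify_appeal, so in either case release_detainee holds — hence O(release_detainee).
Applying K to premise 4 (O(release_detainee ⊃ verify_evidence)) and O(release_detainee) yields O(verify_evidence).
From O(verify_evidence) and premise 8, O(verify_evidence ⊃ delete_charter), we obtain O(delete_charter).
Premise 1 is O(break_seal ⊃ ~delete_charter); contrapositively O(delete_charter ⊃ ~break_seal). Since O(delete_charter) holds, K gives O(~break_seal).
The contrapositive of premise 7 (O(~sanitize_area ⊃ break_seal)) is O(~break_seal ⊃ sanitize_area), and O(~break_seal) is already established, so O(sanitize_area).
Premise 3, O(~arm_system ⊃ ~sanitize_area), contraposes to O(sanitize_area ⊃ arm_system); with O(sanitize_area) we get O(arm_system).
So O(arm_system) holds — arm_system is obligatory. None of the other listed options is made obligatory by any chain of premises.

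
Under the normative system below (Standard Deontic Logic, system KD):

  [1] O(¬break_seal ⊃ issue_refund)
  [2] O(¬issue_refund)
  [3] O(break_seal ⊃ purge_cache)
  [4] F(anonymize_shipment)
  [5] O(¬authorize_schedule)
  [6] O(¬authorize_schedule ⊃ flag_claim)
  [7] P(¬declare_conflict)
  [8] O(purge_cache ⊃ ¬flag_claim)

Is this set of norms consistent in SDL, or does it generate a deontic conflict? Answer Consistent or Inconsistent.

Inconsistent

Premise 2 gives O(¬issue_refund).
Premise 1 is O(¬break_seal ⊃ issue_refund); contrapositively O(¬issue_refund ⊃ break_seal). Since O(¬issue_refund) holds, K gives O(break_seal).
Applying K to premise 3 (O(break_seal ⊃ purge_cache)) and O(break_seal) yields O(purge_cache).
Applying K to premise 8 (O(purge_cache ⊃ ¬flag_claim)) and O(purge_cache) yields O(¬flag_claim).
Premise 6, O(¬authorize_schedule ⊃ flag_claim), contraposes to O(¬flag_claim ⊃ authorize_schedule); with O(¬flag_claim) we get O(authorize_schedule).
But premise 5 directly asserts O(¬authorize_schedule).
We now have both O(authorize_schedule) and O(¬authorize_schedule) — authorize_schedule is simultaneously obligatory and forbidden, violating the D-axiom.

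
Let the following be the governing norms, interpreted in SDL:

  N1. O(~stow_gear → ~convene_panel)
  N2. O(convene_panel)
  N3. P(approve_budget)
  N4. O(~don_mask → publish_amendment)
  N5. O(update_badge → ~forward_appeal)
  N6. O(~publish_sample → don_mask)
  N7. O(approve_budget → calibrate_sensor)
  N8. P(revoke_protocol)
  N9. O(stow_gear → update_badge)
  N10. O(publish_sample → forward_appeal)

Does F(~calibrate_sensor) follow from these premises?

Premise 7 is O(approve_budget → calibrate_sensor), but O(approve_budget) is not derivable from the premises (the permission P(approve_budget) asserts only ~O(~approve_budget), not O(approve_budget)), so it does not yield O(calibrate_sensor).
No other premise forces O(calibrate_sensor). An ideal world satisfying every premise can still have ~calibrate_sensor true, so F(~calibrate_sensor) is not derivable.

No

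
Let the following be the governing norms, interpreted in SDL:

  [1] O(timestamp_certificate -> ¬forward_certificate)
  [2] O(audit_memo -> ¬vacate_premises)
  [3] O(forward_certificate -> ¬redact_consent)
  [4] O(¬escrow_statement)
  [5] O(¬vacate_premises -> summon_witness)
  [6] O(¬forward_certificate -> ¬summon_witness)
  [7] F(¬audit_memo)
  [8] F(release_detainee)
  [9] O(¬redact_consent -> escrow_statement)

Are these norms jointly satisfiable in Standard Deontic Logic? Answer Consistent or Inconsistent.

Inconsistent

From premise 4 we have O(¬escrow_statement).
The contrapositive of premise 9 (O(¬redact_consent -> escrow_statement)) is O(¬escrow_statement -> redact_consent), and O(¬escrow_statement) is already established, so O(redact_consent).
Premise 3 is O(forward_certificate -> ¬redact_consent); contrapositively O(redact_consent -> ¬forward_certificate). Since O(redact_consent) holds, K gives O(¬forward_certificate).
With premise 6, O(¬forward_certificate -> ¬summon_witness), the K-axiom yields O(¬summon_witness).
Premise 5 is O(¬vacate_premises -> summon_witness); contrapositively O(¬summon_witness -> vacate_premises). Since O(¬summon_witness) holds, K gives O(vacate_premises).
The contrapositive of premise 2 (O(audit_memo -> ¬vacate_premises)) is O(vacate_premises -> ¬audit_memo), and O(vacate_premises) is already established, so O(¬audit_memo).
But premise 7, F(¬audit_memo), means O(audit_memo).
We now have both O(¬audit_memo) and O(audit_memo) — audit_memo is simultaneously obligatory and forbidden, violating the D-axiom.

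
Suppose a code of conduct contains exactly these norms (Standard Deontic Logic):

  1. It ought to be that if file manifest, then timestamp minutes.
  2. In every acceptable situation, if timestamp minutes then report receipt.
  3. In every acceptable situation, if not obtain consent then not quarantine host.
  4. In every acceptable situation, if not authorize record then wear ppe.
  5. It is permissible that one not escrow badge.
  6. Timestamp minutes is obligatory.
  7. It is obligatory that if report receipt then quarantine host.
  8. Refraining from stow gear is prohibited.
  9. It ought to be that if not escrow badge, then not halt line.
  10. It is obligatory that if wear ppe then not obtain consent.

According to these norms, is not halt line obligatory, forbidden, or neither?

Premise 9 is O(¬escrow_badge → ¬halt_line), but O(¬escrow_badge) is not derivable from the premises (the permission P(¬escrow_badge) asserts only ¬O(escrow_badge), not O(¬escrow_badge)), so it does not yield O(¬halt_line).
No premise or chain of K-axiom applications forces O(¬halt_line), and none forces O(halt_line). So ¬halt_line is neither obligatory nor forbidden under these norms.

Neither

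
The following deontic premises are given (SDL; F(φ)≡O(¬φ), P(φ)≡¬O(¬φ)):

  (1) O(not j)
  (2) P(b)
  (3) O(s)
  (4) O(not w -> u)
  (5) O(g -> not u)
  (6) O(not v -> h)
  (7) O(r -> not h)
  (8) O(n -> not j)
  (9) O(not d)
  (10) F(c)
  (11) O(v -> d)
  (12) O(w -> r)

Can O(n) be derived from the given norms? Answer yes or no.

No

Premise 8 is O(n -> not j); even if O(not j) held, inferring O(n) would be affirming the consequent — invalid.
No other premise forces O(n). An ideal world satisfying every premise can still have n false, so O(n) is not derivable.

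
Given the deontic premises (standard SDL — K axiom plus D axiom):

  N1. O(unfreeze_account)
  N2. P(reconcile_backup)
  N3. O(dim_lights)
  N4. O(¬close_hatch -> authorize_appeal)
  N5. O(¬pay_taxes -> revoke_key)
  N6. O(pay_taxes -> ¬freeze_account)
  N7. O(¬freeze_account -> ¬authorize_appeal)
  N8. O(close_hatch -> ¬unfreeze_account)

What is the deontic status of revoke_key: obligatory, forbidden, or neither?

Obligatory

Premise 1 states O(unfreeze_account) outright.
Premise 8, O(close_hatch -> ¬unfreeze_account), contraposes to O(unfreeze_account -> ¬close_hatch); with O(unfreeze_account) we get O(¬close_hatch).
With premise 4, O(¬close_hatch -> authorize_appeal), the K-axiom yields O(authorize_appeal).
Premise 7 is O(¬freeze_account -> ¬authorize_appeal); contrapositively O(authorize_appeal -> freeze_account). Since O(authorize_appeal) holds, K gives O(freeze_account).
Premise 6, O(pay_taxes -> ¬freeze_account), contraposes to O(freeze_account -> ¬pay_taxes); with O(freeze_account) we get O(¬pay_taxes).
With premise 5, O(¬pay_taxes -> revoke_key), the K-axiom yields O(revoke_key).
Premises 2, 3 do not contribute to this derivation.
Hence revoke_key is obligatory.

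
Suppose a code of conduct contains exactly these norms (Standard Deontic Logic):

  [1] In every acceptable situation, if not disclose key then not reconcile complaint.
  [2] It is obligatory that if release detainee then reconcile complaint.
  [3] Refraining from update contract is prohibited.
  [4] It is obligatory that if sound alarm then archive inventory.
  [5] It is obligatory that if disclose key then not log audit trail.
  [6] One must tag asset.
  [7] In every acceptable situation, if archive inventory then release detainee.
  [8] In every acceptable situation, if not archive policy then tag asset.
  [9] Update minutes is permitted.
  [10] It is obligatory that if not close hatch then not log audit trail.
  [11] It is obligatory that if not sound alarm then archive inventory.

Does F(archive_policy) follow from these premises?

No

Premise 8 is O(¬archive_policy → tag_asset); even if O(tag_asset) held, inferring O(¬archive_policy) would be affirming the consequent — invalid.
No other premise forces O(¬archive_policy). An ideal world satisfying every premise can still have archive_policy true, so F(archive_policy) is not derivable.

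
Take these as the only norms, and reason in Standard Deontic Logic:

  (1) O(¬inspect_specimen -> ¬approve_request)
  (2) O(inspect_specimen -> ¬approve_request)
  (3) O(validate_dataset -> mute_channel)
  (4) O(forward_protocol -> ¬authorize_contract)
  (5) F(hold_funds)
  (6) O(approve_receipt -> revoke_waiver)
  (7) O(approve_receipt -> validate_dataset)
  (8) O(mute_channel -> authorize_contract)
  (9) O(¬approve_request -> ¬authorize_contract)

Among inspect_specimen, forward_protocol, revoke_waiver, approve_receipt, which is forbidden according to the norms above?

approve_receipt

Premises 1 and 2 cover both cases: O(¬inspect_specimen -> ¬approve_request) and O(inspect_specimen -> ¬approve_request). Since ¬inspect_specimen ∨ inspect_specimen is a tautology, O(¬approve_request) follows.
Applying K to premise 9 (O(¬approve_request -> ¬authorize_contract)) and O(¬approve_request) yields O(¬authorize_contract).
Premise 8, O(mute_channel -> authorize_contract), contraposes to O(¬authorize_contract -> ¬mute_channel); with O(¬authorize_contract) we get O(¬mute_channel).
Premise 3 is O(validate_dataset -> mute_channel); contrapositively O(¬mute_channel -> ¬validate_dataset). Since O(¬mute_channel) holds, K gives O(¬validate_dataset).
Premise 7 is O(approve_receipt -> validate_dataset); contrapositively O(¬validate_dataset -> ¬approve_receipt). Since O(¬validate_dataset) holds, K gives O(¬approve_receipt).
So O(¬approve_receipt) holds, i.e. approve_receipt is forbidden. None of the other listed options is forbidden under the premises.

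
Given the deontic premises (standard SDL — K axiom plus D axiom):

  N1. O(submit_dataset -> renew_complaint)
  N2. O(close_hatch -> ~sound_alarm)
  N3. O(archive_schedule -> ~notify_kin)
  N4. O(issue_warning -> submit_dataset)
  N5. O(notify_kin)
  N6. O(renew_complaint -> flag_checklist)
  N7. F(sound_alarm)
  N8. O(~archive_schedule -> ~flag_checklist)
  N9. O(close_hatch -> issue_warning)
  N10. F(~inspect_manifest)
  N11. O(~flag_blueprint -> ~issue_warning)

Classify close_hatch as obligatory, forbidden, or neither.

Premise 5 gives O(notify_kin).
Premise 3 is O(archive_schedule -> ~notify_kin); contrapositively O(notify_kin -> ~archive_schedule). Since O(notify_kin) holds, K gives O(~archive_schedule).
With premise 8, O(~archive_schedule -> ~flag_checklist), the K-axiom yields O(~flag_checklist).
Premise 6 is O(renew_complaint -> flag_checklist); contrapositively O(~flag_checklist -> ~renew_complaint). Since O(~flag_checklist) holds, K gives O(~renew_complaint).
The contrapositive of premise 1 (O(submit_dataset -> renew_complaint)) is O(~renew_complaint -> ~submit_dataset), and O(~renew_complaint) is already established, so O(~submit_dataset).
The contrapositive of premise 4 (O(issue_warning -> submit_dataset)) is O(~submit_dataset -> ~issue_warning), and O(~submit_dataset) is already established, so O(~issue_warning).
Premise 9 is O(close_hatch -> issue_warning); contrapositively O(~issue_warning -> ~close_hatch). Since O(~issue_warning) holds, K gives O(~close_hatch).
Premises 2, 7, 10, 11 do not contribute to this derivation.
Thus O(~close_hatch), which is F(close_hatch): close_hatch is forbidden.

Forbidden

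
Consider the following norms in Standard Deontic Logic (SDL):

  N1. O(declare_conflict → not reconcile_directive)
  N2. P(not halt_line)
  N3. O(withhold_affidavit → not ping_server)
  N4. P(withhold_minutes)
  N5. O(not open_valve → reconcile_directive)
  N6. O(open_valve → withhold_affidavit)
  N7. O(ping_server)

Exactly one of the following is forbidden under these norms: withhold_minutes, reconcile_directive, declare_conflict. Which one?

declare_conflict

Premise 7 gives O(ping_server).
Premise 3, O(withhold_affidavit → not ping_server), contraposes to O(ping_server → not withhold_affidavit); with O(ping_server) we get O(not withhold_affidavit).
Premise 6 is O(open_valve → withhold_affidavit); contrapositively O(not withhold_affidavit → not open_valve). Since O(not withhold_affidavit) holds, K gives O(not open_valve).
Premise 5 is O(not open_valve → reconcile_directive); since O(not open_valve), deontic closure gives O(reconcile_directive).
Premise 1 is O(declare_conflict → not reconcile_directive); contrapositively O(reconcile_directive → not declare_conflict). Since O(reconcile_directive) holds, K gives O(not declare_conflict).
So O(not declare_conflict) holds, i.e. declare_conflict is forbidden. None of the other listed options is forbidden under the premises.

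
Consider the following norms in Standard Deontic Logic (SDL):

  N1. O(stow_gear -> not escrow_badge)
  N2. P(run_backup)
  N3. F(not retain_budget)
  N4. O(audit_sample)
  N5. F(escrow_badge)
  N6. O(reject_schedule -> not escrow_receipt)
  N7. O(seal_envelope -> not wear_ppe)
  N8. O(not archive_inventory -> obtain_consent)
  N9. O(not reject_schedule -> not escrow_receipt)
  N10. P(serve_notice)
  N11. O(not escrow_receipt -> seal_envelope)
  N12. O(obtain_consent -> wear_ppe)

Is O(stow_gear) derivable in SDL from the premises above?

No

Premise 1 is O(stow_gear -> not escrow_badge); even if O(not escrow_badge) held, inferring O(stow_gear) would be affirming the consequent — invalid.
No other premise forces O(stow_gear). An ideal world satisfying every premise can still have stow_gear false, so O(stow_gear) is not derivable.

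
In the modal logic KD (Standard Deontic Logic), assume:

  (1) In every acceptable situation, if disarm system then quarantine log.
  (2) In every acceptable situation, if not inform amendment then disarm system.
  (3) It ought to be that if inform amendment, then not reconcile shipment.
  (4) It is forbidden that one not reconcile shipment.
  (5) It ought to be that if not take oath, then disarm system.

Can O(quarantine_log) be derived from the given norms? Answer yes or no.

Premise 4 is F(¬reconcile_shipment), i.e. O(reconcile_shipment).
The contrapositive of premise 3 (O(inform_amendment → ¬reconcile_shipment)) is O(reconcile_shipment → ¬inform_amendment), and O(reconcile_shipment) is already established, so O(¬inform_amendment).
From O(¬inform_amendment) and premise 2, O(¬inform_amendment → disarm_system), we obtain O(disarm_system).
Premise 1 is O(disarm_system → quarantine_log); since O(disarm_system), deontic closure gives O(quarantine_log).
Premise 5 does not contribute to this derivation.
So O(quarantine_log) follows.

Yes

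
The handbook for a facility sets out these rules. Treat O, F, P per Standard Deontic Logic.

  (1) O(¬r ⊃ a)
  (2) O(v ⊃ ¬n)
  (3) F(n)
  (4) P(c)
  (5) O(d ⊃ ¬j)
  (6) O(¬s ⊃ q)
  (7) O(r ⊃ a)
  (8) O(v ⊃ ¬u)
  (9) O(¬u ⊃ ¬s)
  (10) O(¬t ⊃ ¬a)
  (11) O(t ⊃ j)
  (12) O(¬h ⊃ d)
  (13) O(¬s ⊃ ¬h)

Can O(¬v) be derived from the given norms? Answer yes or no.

Yes

Premises 1 and 7 are O(¬r ⊃ a) and O(r ⊃ a); every ideal world satisfies ¬r or r, so in either case a holds — hence O(a).
Premise 10 is O(¬t ⊃ ¬a); contrapositively O(a ⊃ t). Since O(a) holds, K gives O(t).
With premise 11, O(t ⊃ j), the K-axiom yields O(j).
Premise 5, O(d ⊃ ¬j), contraposes to O(j ⊃ ¬d); with O(j) we get O(¬d).
The contrapositive of premise 12 (O(¬h ⊃ d)) is O(¬d ⊃ h), and O(¬d) is already established, so O(h).
Premise 13, O(¬s ⊃ ¬h), contraposes to O(h ⊃ s); with O(h) we get O(s).
The contrapositive of premise 9 (O(¬u ⊃ ¬s)) is O(s ⊃ u), and O(s) is already established, so O(u).
The contrapositive of premise 8 (O(v ⊃ ¬u)) is O(u ⊃ ¬v), and O(u) is already established, so O(¬v).
Premises 2, 3, 4, 6 do not contribute to this derivation.
So O(¬v) follows.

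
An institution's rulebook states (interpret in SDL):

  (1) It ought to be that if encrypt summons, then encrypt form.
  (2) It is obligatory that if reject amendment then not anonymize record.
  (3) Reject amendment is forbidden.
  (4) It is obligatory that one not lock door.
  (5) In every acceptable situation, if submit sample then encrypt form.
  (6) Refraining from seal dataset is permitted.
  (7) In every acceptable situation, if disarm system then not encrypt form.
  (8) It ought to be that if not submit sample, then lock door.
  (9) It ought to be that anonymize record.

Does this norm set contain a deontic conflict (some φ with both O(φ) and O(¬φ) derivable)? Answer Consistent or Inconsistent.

Consistent

Premise 2 is O(reject_amendment → ¬anonymize_record), but O(reject_amendment) is not derivable from the premises, so it does not yield O(¬anonymize_record).
So O(¬anonymize_record) is not derivable, and the apparent clash with O(anonymize_record) does not arise.
A world satisfying every obligation exists (e.g. anonymize_record=true, disarm_system=false, encrypt_form=true, encrypt_summons=false, lock_door=false, reject_amendment=false, seal_dataset=false, submit_sample=true); no atom is both obligatory and forbidden, so the set is consistent.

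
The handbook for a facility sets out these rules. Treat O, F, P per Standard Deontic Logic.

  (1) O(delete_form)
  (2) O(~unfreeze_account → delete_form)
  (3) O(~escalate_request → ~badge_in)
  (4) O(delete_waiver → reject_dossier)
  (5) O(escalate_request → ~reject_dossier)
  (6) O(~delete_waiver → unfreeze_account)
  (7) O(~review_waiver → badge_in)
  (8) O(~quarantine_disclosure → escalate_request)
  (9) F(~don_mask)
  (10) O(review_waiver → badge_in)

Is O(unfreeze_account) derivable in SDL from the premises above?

Premises 10 and 7 cover both cases: O(review_waiver → badge_in) and O(~review_waiver → badge_in). Since review_waiver ∨ ~review_waiver is a tautology, O(badge_in) follows.
Premise 3 is O(~escalate_request → ~badge_in); contrapositively O(badge_in → escalate_request). Since O(badge_in) holds, K gives O(escalate_request).
With premise 5, O(escalate_request → ~reject_dossier), the K-axiom yields O(~reject_dossier).
Premise 4, O(delete_waiver → reject_dossier), contraposes to O(~reject_dossier → ~delete_waiver); with O(~reject_dossier) we get O(~delete_waiver).
From O(~delete_waiver) and premise 6, O(~delete_waiver → unfreeze_account), we obtain O(unfreeze_account).
Premises 1, 2, 8, 9 do not contribute to this derivation.
So O(unfreeze_account) follows.

Yes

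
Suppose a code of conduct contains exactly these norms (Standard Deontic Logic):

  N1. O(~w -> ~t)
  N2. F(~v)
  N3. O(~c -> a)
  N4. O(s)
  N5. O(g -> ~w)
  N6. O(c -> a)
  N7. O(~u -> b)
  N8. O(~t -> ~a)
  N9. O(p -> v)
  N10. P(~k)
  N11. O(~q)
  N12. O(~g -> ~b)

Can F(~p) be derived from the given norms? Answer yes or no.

Premise 9 is O(p -> v); even if O(v) held, inferring O(p) would be affirming the consequent — invalid.
No other premise forces O(p). An ideal world satisfying every premise can still have ~p true, so F(~p) is not derivable.

No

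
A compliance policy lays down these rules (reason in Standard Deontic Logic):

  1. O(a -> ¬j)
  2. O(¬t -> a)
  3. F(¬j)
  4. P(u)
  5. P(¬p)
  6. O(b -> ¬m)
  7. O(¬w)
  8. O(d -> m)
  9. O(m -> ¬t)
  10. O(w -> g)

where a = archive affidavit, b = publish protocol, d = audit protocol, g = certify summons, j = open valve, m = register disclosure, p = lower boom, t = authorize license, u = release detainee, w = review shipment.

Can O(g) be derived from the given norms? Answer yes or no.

Premise 10 is O(w -> g), but O(w) is not derivable from the premises, so it does not yield O(g).
No other premise forces O(g). An ideal world satisfying every premise can still have g false, so O(g) is not derivable.

No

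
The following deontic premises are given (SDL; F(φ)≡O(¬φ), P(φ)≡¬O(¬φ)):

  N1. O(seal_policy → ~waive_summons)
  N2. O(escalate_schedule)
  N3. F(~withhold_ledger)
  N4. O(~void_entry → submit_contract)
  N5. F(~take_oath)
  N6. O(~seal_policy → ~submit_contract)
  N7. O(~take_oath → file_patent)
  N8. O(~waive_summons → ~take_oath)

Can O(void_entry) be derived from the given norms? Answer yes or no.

Premise 5 is F(~take_oath), i.e. O(take_oath).
Premise 8 is O(~waive_summons → ~take_oath); contrapositively O(take_oath → waive_summons). Since O(take_oath) holds, K gives O(waive_summons).
The contrapositive of premise 1 (O(seal_policy → ~waive_summons)) is O(waive_summons → ~seal_policy), and O(waive_summons) is already established, so O(~seal_policy).
From O(~seal_policy) and premise 6, O(~seal_policy → ~submit_contract), we obtain O(~submit_contract).
Premise 4, O(~void_entry → submit_contract), contraposes to O(~submit_contract → void_entry); with O(~submit_contract) we get O(void_entry).
Premises 2, 3, 7 do not contribute to this derivation.
So O(void_entry) follows.

Yes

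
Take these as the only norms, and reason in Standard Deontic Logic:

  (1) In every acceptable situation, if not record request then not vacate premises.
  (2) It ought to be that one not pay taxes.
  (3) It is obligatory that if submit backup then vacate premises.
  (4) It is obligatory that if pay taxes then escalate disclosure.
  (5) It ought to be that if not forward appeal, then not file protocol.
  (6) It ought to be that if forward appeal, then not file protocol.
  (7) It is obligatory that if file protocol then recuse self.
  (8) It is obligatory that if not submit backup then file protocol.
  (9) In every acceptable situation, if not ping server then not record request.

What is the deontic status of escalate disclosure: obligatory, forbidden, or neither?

Neither

Premise 4 is O(pay_taxes → escalate_disclosure), but O(pay_taxes) is not derivable from the premises, so it does not yield O(escalate_disclosure).
No premise or chain of K-axiom applications forces O(escalate_disclosure), and none forces O(¬escalate_disclosure). So escalate_disclosure is neither obligatory nor forbidden under these norms.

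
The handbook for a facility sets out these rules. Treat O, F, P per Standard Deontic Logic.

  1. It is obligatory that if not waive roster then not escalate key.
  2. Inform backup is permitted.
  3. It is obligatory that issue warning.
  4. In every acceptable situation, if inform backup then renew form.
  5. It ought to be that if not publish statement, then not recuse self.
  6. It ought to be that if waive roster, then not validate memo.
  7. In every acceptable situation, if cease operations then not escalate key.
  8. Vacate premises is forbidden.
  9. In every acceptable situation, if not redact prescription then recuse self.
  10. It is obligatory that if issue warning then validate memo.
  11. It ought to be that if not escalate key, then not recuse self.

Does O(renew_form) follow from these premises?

No

Premise 4 is O(inform_backup → renew_form), but O(inform_backup) is not derivable from the premises (the permission P(inform_backup) asserts only ¬O(¬inform_backup), not O(inform_backup)), so it does not yield O(renew_form).
No other premise forces O(renew_form). An ideal world satisfying every premise can still have renew_form false, so O(renew_form) is not derivable.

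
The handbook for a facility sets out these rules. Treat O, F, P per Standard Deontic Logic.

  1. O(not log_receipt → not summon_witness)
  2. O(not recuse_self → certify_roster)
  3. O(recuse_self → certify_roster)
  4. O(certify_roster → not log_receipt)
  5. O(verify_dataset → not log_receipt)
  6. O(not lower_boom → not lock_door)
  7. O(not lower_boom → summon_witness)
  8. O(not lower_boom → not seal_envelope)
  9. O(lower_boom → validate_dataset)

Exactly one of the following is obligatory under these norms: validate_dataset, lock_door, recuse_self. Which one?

validate_dataset

By case analysis on recuse_self: premise 3 gives O(recuse_self → certify_roster) and premise 2 gives O(not recuse_self → certify_roster), so O(certify_roster) either way.
Premise 4 is O(certify_roster → not log_receipt); since O(certify_roster), deontic closure gives O(not log_receipt).
From O(not log_receipt) and premise 1, O(not log_receipt → not summon_witness), we obtain O(not summon_witness).
The contrapositive of premise 7 (O(not lower_boom → summon_witness)) is O(not summon_witness → lower_boom), and O(not summon_witness) is already established, so O(lower_boom).
With premise 9, O(lower_boom → validate_dataset), the K-axiom yields O(validate_dataset).
So O(validate_dataset) holds — validate_dataset is obligatory. None of the other listed options is made obligatory by any chain of premises.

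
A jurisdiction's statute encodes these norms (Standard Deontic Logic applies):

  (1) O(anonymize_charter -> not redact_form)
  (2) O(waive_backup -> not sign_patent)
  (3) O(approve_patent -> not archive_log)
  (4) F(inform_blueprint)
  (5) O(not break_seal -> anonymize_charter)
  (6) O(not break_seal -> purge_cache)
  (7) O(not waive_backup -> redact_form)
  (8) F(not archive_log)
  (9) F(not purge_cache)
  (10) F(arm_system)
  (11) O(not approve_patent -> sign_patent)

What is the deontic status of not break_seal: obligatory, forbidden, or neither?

Forbidden

Premise 8, F(not archive_log), is equivalent to O(archive_log).
Premise 3, O(approve_patent -> not archive_log), contraposes to O(archive_log -> not approve_patent); with O(archive_log) we get O(not approve_patent).
From O(not approve_patent) and premise 11, O(not approve_patent -> sign_patent), we obtain O(sign_patent).
Premise 2, O(waive_backup -> not sign_patent), contraposes to O(sign_patent -> not waive_backup); with O(sign_patent) we get O(not waive_backup).
Premise 7 is O(not waive_backup -> redact_form); since O(not waive_backup), deontic closure gives O(redact_form).
Premise 1 is O(anonymize_charter -> not redact_form); contrapositively O(redact_form -> not anonymize_charter). Since O(redact_form) holds, K gives O(not anonymize_charter).
Premise 5, O(not break_seal -> anonymize_charter), contraposes to O(not anonymize_charter -> break_seal); with O(not anonymize_charter) we get O(break_seal).
Premises 4, 6, 9, 10 do not contribute to this derivation.
Thus O(break_seal), which is F(not break_seal): not break_seal is forbidden.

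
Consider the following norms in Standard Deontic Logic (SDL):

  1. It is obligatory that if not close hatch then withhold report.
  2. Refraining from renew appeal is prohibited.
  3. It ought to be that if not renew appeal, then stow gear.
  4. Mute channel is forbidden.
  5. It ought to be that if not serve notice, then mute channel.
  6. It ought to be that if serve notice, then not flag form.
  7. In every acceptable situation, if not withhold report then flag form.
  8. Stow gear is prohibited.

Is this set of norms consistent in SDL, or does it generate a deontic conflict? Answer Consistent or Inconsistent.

Premise 3 is O(¬renew_appeal → stow_gear), but O(¬renew_appeal) is not derivable from the premises, so it does not yield O(stow_gear).
So O(stow_gear) is not derivable, and the apparent clash with O(¬stow_gear) does not arise.
A world satisfying every obligation exists (e.g. close_hatch=false, flag_form=false, mute_channel=false, renew_appeal=true, serve_notice=true, stow_gear=false, withhold_report=true); no atom is both obligatory and forbidden, so the set is consistent.

Consistent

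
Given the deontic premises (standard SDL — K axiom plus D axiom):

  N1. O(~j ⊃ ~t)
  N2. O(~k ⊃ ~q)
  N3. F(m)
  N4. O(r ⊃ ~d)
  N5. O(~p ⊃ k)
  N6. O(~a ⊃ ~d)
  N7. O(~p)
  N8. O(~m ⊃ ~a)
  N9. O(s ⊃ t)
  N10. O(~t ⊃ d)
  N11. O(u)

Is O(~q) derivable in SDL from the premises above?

Premise 2 is O(~k ⊃ ~q), but O(~k) is not derivable from the premises, so it does not yield O(~q).
No other premise forces O(~q). An ideal world satisfying every premise can still have ~q false, so O(~q) is not derivable.

No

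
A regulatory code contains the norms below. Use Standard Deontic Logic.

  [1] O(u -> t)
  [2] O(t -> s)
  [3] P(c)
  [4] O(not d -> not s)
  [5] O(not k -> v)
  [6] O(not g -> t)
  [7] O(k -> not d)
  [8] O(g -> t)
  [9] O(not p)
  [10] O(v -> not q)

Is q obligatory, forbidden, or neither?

Forbidden

By case analysis on not g: premise 6 gives O(not g -> t) and premise 8 gives O(g -> t), so O(t) either way.
Applying K to premise 2 (O(t -> s)) and O(t) yields O(s).
The contrapositive of premise 4 (O(not d -> not s)) is O(s -> d), and O(s) is already established, so O(d).
Premise 7, O(k -> not d), contraposes to O(d -> not k); with O(d) we get O(not k).
From O(not k) and premise 5, O(not k -> v), we obtain O(v).
With premise 10, O(v -> not q), the K-axiom yields O(not q).
Premises 1, 3, 9 do not contribute to this derivation.
Thus O(not q), which is F(q): q is forbidden.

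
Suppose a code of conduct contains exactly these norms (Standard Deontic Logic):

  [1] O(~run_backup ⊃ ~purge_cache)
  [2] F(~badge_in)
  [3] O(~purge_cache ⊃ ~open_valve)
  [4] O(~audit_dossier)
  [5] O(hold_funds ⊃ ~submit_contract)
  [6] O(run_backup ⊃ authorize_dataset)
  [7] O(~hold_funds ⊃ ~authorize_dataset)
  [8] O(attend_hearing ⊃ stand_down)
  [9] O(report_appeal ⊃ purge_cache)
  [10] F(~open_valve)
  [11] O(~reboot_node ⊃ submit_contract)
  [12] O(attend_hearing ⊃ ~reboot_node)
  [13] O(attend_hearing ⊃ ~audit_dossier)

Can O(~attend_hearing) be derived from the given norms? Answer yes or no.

Yes

Premise 10, F(~open_valve), is equivalent to O(open_valve).
Premise 3, O(~purge_cache ⊃ ~open_valve), contraposes to O(open_valve ⊃ purge_cache); with O(open_valve) we get O(purge_cache).
Premise 1, O(~run_backup ⊃ ~purge_cache), contraposes to O(purge_cache ⊃ run_backup); with O(purge_cache) we get O(run_backup).
From O(run_backup) and premise 6, O(run_backup ⊃ authorize_dataset), we obtain O(authorize_dataset).
Premise 7 is O(~hold_funds ⊃ ~authorize_dataset); contrapositively O(authorize_dataset ⊃ hold_funds). Since O(authorize_dataset) holds, K gives O(hold_funds).
Applying K to premise 5 (O(hold_funds ⊃ ~submit_contract)) and O(hold_funds) yields O(~submit_contract).
Premise 11, O(~reboot_node ⊃ submit_contract), contraposes to O(~submit_contract ⊃ reboot_node); with O(~submit_contract) we get O(reboot_node).
The contrapositive of premise 12 (O(attend_hearing ⊃ ~reboot_node)) is O(reboot_node ⊃ ~attend_hearing), and O(reboot_node) is already established, so O(~attend_hearing).
Premises 2, 4, 8, 9, 13 do not contribute to this derivation.
So O(~attend_hearing) follows.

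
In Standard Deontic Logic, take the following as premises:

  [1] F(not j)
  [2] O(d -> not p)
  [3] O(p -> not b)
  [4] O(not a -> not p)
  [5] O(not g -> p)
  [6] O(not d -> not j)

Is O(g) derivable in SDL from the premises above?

Yes

F(not j) at premise 1 means O(j).
The contrapositive of premise 6 (O(not d -> not j)) is O(j -> d), and O(j) is already established, so O(d).
From O(d) and premise 2, O(d -> not p), we obtain O(not p).
Premise 5 is O(not g -> p); contrapositively O(not p -> g). Since O(not p) holds, K gives O(g).
Premises 3, 4 do not contribute to this derivation.
So O(g) follows.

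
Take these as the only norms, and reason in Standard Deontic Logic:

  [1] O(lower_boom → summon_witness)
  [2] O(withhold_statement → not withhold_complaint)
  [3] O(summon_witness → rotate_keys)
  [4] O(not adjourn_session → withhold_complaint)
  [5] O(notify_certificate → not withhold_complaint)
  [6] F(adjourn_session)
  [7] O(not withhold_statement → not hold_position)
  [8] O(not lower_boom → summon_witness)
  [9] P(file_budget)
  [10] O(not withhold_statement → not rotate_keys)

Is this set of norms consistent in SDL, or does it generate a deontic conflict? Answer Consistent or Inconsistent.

By case analysis on not lower_boom: premise 8 gives O(not lower_boom → summon_witness) and premise 1 gives O(lower_boom → summon_witness), so O(summon_witness) either way.
Premise 3 is O(summon_witness → rotate_keys); since O(summon_witness), deontic closure gives O(rotate_keys).
Premise 10 is O(not withhold_statement → not rotate_keys); contrapositively O(rotate_keys → withhold_statement). Since O(rotate_keys) holds, K gives O(withhold_statement).
Premise 2 is O(withhold_statement → not withhold_complaint); since O(withhold_statement), deontic closure gives O(not withhold_complaint).
Premise 4, O(not adjourn_session → withhold_complaint), contraposes to O(not withhold_complaint → adjourn_session); with O(not withhold_complaint) we get O(adjourn_session).
But premise 6, F(adjourn_session), means O(not adjourn_session).
We now have both O(adjourn_session) and O(not adjourn_session) — adjourn_session is simultaneously obligatory and forbidden, violating the D-axiom.

Inconsistent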